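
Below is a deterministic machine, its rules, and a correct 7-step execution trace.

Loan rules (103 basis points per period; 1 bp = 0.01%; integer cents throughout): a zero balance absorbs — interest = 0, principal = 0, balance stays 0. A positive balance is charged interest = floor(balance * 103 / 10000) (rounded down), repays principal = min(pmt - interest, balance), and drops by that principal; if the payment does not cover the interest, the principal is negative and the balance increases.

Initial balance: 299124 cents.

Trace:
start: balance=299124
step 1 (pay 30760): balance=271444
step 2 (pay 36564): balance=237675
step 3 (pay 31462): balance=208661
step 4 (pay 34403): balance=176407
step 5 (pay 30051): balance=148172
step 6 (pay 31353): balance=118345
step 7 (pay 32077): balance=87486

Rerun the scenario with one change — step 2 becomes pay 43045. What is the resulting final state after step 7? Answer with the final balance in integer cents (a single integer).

(re-executing from step 2 with the substitution; state before step 2: balance=271444)
step 2 (pay 43045): balance=231194
step 3 (pay 31462): balance=202113
step 4 (pay 34403): balance=169791
step 5 (pay 30051): balance=141488
step 6 (pay 31353): balance=111592
step 7 (pay 32077): balance=80664

80664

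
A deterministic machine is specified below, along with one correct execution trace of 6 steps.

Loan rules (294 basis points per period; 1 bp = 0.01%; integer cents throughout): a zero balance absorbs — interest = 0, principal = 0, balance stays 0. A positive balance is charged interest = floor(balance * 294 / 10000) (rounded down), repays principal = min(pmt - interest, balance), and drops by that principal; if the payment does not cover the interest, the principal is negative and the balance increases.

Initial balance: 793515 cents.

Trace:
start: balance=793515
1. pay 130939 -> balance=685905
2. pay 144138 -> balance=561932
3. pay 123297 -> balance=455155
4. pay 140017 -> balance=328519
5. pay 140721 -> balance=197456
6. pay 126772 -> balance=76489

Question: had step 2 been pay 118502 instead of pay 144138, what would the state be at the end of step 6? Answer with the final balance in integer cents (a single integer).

(re-executing from step 2 with the substitution; state before step 2: balance=685905)
2. pay 118502 -> balance=587568
3. pay 123297 -> balance=481545
4. pay 140017 -> balance=355685
5. pay 140721 -> balance=225421
6. pay 126772 -> balance=105276

105276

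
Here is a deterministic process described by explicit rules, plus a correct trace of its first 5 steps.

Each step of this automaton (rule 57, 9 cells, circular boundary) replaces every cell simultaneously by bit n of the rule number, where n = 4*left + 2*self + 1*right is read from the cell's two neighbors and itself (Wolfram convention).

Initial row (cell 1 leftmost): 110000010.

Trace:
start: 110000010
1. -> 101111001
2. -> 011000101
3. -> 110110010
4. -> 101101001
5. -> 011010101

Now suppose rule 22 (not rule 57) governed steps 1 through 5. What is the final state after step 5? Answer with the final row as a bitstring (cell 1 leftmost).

110111001

(re-executing steps 1..5 under rule 22; state before step 1: 110000010)
1. -> 001000110
2. -> 011101001
3. -> 000001111
4. -> 100010000
5. -> 110111001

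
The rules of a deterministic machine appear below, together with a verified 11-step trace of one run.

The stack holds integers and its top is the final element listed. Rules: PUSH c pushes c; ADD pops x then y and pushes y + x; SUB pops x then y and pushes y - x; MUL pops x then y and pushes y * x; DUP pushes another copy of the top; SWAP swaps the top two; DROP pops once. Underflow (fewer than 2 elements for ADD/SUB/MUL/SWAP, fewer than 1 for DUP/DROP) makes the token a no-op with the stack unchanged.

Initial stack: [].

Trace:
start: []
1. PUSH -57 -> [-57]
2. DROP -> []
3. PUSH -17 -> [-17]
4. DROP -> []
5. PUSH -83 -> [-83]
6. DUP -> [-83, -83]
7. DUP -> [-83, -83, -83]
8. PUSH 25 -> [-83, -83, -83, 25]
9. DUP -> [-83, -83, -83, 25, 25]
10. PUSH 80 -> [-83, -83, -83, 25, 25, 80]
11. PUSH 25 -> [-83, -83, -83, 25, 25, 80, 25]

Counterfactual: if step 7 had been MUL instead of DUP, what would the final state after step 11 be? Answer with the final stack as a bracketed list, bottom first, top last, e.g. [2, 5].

[6889, 25, 25, 80, 25]

(re-executing from step 7 with the substitution; state before step 7: [-83, -83])
7. MUL -> [6889]
8. PUSH 25 -> [6889, 25]
9. DUP -> [6889, 25, 25]
10. PUSH 80 -> [6889, 25, 25, 80]
11. PUSH 25 -> [6889, 25, 25, 80, 25]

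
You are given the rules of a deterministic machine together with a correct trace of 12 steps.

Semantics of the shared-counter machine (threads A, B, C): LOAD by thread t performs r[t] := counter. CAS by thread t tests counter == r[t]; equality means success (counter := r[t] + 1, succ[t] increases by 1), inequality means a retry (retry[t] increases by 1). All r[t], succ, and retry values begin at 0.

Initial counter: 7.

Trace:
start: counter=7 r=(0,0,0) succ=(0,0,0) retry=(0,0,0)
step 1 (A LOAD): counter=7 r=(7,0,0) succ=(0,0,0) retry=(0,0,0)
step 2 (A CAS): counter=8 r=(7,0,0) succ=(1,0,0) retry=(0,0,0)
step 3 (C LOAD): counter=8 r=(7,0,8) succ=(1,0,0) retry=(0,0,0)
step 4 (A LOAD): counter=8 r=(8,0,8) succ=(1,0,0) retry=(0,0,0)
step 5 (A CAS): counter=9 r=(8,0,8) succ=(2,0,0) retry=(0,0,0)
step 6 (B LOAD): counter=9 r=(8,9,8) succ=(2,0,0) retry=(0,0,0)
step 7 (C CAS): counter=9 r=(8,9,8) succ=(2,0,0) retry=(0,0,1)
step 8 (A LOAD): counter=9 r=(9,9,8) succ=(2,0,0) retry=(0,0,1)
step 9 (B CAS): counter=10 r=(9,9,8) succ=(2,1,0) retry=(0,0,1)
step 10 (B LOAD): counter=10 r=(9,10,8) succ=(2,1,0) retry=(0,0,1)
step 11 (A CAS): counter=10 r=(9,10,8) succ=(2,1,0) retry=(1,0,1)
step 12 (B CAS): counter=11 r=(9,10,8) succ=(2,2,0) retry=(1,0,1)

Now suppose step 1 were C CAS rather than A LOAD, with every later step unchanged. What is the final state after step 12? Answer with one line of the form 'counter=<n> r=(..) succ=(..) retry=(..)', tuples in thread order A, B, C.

(re-executing from step 1 with the substitution; state before step 1: counter=7 r=(0,0,0) succ=(0,0,0) retry=(0,0,0))
step 1 (C CAS): counter=7 r=(0,0,0) succ=(0,0,0) retry=(0,0,1)
step 2 (A CAS): counter=7 r=(0,0,0) succ=(0,0,0) retry=(1,0,1)
step 3 (C LOAD): counter=7 r=(0,0,7) succ=(0,0,0) retry=(1,0,1)
step 4 (A LOAD): counter=7 r=(7,0,7) succ=(0,0,0) retry=(1,0,1)
step 5 (A CAS): counter=8 r=(7,0,7) succ=(1,0,0) retry=(1,0,1)
step 6 (B LOAD): counter=8 r=(7,8,7) succ=(1,0,0) retry=(1,0,1)
step 7 (C CAS): counter=8 r=(7,8,7) succ=(1,0,0) retry=(1,0,2)
step 8 (A LOAD): counter=8 r=(8,8,7) succ=(1,0,0) retry=(1,0,2)
step 9 (B CAS): counter=9 r=(8,8,7) succ=(1,1,0) retry=(1,0,2)
step 10 (B LOAD): counter=9 r=(8,9,7) succ=(1,1,0) retry=(1,0,2)
step 11 (A CAS): counter=9 r=(8,9,7) succ=(1,1,0) retry=(2,0,2)
step 12 (B CAS): counter=10 r=(8,9,7) succ=(1,2,0) retry=(2,0,2)

counter=10 r=(8,9,7) succ=(1,2,0) retry=(2,0,2)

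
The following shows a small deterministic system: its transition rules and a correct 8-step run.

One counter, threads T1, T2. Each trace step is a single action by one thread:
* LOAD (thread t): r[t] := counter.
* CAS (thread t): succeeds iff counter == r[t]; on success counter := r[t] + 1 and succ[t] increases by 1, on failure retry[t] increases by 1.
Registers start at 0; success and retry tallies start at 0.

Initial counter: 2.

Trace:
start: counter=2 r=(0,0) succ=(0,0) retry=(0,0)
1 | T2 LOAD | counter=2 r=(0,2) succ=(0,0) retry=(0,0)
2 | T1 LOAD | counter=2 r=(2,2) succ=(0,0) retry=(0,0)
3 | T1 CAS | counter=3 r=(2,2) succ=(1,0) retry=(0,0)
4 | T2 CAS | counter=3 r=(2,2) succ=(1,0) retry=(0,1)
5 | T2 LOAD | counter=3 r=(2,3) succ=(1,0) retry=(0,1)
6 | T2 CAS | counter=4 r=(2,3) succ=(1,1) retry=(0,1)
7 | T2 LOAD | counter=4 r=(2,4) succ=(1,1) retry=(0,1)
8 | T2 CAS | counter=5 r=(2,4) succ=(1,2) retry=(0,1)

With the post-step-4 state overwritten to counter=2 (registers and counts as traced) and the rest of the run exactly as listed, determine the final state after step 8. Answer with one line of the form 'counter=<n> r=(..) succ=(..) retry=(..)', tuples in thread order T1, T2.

state after step 4 := counter=2 r=(2,2) succ=(1,0) retry=(0,1)
5 | T2 LOAD | counter=2 r=(2,2) succ=(1,0) retry=(0,1)
6 | T2 CAS | counter=3 r=(2,2) succ=(1,1) retry=(0,1)
7 | T2 LOAD | counter=3 r=(2,3) succ=(1,1) retry=(0,1)
8 | T2 CAS | counter=4 r=(2,3) succ=(1,2) retry=(0,1)

counter=4 r=(2,3) succ=(1,2) retry=(0,1)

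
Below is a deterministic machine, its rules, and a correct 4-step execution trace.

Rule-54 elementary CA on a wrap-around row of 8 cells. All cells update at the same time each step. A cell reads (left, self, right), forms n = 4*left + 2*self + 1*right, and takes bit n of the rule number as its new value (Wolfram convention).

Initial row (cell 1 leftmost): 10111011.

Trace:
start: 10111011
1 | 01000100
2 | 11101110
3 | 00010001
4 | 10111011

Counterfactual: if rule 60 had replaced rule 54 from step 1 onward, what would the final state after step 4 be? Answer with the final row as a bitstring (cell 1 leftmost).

(re-executing steps 1..4 under rule 60; state before step 1: 10111011)
1 | 01100110
2 | 01010101
3 | 11111111
4 | 00000000

00000000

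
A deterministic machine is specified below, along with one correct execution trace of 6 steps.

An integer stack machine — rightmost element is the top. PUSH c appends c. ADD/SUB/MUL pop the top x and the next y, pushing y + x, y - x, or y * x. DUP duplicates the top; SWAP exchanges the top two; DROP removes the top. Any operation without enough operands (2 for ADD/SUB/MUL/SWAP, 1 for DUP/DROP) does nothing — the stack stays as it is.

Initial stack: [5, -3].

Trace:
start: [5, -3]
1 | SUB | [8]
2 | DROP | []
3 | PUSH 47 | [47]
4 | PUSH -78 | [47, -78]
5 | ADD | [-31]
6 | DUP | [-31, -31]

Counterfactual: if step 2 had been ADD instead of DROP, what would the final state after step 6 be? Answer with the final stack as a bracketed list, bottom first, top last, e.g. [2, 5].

[8, -31, -31]

(re-executing from step 2 with the substitution; state before step 2: [8])
2 | ADD | [8]
3 | PUSH 47 | [8, 47]
4 | PUSH -78 | [8, 47, -78]
5 | ADD | [8, -31]
6 | DUP | [8, -31, -31]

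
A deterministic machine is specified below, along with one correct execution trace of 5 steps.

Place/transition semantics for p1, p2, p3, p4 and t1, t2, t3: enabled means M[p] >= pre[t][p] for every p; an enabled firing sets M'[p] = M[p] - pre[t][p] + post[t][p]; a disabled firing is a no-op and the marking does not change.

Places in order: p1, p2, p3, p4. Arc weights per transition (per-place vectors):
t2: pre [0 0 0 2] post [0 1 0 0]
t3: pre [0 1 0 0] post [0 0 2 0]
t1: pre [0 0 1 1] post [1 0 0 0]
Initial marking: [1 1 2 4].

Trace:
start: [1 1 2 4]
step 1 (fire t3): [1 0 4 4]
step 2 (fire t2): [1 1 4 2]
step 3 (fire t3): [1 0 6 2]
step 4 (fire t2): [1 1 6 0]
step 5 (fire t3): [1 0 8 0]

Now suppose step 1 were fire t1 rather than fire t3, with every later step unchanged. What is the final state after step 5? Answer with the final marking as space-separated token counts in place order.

(re-executing from step 1 with the substitution; state before step 1: [1 1 2 4])
step 1 (fire t1): [2 1 1 3]
step 2 (fire t2): [2 2 1 1]
step 3 (fire t3): [2 1 3 1]
step 4 (fire t2): [2 1 3 1]
step 5 (fire t3): [2 0 5 1]

2 0 5 1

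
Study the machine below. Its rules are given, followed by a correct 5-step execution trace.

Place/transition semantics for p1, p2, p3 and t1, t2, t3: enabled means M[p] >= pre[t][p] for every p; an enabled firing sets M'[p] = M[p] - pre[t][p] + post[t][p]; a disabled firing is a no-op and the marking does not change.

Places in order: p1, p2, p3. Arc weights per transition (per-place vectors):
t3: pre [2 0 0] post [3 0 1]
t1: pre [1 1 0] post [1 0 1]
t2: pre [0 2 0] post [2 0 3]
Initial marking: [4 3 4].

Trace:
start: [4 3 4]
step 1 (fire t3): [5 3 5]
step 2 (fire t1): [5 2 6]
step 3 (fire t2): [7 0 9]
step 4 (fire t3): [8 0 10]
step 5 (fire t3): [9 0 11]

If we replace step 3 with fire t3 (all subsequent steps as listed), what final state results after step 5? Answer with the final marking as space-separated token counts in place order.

8 2 9

(re-executing from step 3 with the substitution; state before step 3: [5 2 6])
step 3 (fire t3): [6 2 7]
step 4 (fire t3): [7 2 8]
step 5 (fire t3): [8 2 9]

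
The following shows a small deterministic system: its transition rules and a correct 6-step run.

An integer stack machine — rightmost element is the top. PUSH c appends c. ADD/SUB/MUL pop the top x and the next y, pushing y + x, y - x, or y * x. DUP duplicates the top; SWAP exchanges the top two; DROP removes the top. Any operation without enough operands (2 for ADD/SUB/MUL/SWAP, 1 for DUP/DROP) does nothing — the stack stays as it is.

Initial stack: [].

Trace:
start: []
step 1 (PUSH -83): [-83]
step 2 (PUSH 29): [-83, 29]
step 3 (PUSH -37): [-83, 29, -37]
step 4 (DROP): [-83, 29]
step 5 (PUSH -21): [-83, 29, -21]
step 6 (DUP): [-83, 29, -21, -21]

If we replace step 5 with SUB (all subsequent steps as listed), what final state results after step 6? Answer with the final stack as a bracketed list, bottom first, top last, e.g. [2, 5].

(re-executing from step 5 with the substitution; state before step 5: [-83, 29])
step 5 (SUB): [-112]
step 6 (DUP): [-112, -112]

[-112, -112]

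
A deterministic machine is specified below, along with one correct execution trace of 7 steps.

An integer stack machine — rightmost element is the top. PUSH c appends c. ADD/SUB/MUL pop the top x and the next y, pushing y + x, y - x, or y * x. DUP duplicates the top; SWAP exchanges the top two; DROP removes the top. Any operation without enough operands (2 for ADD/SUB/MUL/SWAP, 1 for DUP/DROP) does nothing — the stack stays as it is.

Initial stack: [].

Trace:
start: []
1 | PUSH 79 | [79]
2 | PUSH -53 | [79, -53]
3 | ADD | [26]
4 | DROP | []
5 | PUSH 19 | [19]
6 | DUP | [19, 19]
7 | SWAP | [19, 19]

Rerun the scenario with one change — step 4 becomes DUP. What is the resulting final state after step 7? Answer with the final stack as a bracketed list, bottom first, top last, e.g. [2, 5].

(re-executing from step 4 with the substitution; state before step 4: [26])
4 | DUP | [26, 26]
5 | PUSH 19 | [26, 26, 19]
6 | DUP | [26, 26, 19, 19]
7 | SWAP | [26, 26, 19, 19]

[26, 26, 19, 19]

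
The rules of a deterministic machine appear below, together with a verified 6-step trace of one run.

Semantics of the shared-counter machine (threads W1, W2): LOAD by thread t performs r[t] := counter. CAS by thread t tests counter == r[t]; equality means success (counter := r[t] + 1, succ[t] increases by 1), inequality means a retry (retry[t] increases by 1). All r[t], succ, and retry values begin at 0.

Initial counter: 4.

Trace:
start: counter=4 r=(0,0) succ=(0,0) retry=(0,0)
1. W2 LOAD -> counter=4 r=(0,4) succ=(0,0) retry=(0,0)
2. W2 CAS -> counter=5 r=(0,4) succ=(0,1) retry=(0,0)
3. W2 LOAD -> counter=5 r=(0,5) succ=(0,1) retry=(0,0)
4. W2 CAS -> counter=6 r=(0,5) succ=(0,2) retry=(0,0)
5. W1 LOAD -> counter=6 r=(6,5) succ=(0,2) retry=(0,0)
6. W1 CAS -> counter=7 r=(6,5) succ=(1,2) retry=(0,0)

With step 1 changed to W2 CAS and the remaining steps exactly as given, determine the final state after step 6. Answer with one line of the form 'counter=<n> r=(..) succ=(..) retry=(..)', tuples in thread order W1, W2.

counter=6 r=(5,4) succ=(1,1) retry=(0,2)

(re-executing from step 1 with the substitution; state before step 1: counter=4 r=(0,0) succ=(0,0) retry=(0,0))
1. W2 CAS -> counter=4 r=(0,0) succ=(0,0) retry=(0,1)
2. W2 CAS -> counter=4 r=(0,0) succ=(0,0) retry=(0,2)
3. W2 LOAD -> counter=4 r=(0,4) succ=(0,0) retry=(0,2)
4. W2 CAS -> counter=5 r=(0,4) succ=(0,1) retry=(0,2)
5. W1 LOAD -> counter=5 r=(5,4) succ=(0,1) retry=(0,2)
6. W1 CAS -> counter=6 r=(5,4) succ=(1,1) retry=(0,2)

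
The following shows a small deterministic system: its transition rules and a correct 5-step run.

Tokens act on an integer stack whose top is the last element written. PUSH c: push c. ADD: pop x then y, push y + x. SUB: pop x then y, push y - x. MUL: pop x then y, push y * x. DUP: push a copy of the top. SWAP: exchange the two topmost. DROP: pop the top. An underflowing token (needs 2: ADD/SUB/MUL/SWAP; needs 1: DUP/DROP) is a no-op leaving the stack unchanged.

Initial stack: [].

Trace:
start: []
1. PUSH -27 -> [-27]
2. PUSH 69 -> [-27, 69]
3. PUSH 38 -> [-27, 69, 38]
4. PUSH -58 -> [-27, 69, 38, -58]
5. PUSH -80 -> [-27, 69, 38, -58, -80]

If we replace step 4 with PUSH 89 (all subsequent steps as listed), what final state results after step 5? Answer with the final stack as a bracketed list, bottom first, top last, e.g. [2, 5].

(re-executing from step 4 with the substitution; state before step 4: [-27, 69, 38])
4. PUSH 89 -> [-27, 69, 38, 89]
5. PUSH -80 -> [-27, 69, 38, 89, -80]

[-27, 69, 38, 89, -80]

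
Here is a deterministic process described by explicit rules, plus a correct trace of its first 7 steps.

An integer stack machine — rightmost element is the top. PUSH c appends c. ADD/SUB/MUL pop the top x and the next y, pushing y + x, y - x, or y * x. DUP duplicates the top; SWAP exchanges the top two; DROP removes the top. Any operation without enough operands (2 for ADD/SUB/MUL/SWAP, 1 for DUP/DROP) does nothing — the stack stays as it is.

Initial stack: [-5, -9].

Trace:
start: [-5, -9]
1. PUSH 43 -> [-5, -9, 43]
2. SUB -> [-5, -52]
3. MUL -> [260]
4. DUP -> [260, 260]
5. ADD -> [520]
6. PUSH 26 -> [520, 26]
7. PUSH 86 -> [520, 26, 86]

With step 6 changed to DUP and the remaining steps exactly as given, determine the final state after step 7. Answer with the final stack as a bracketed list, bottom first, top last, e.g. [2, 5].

(re-executing from step 6 with the substitution; state before step 6: [520])
6. DUP -> [520, 520]
7. PUSH 86 -> [520, 520, 86]

[520, 520, 86]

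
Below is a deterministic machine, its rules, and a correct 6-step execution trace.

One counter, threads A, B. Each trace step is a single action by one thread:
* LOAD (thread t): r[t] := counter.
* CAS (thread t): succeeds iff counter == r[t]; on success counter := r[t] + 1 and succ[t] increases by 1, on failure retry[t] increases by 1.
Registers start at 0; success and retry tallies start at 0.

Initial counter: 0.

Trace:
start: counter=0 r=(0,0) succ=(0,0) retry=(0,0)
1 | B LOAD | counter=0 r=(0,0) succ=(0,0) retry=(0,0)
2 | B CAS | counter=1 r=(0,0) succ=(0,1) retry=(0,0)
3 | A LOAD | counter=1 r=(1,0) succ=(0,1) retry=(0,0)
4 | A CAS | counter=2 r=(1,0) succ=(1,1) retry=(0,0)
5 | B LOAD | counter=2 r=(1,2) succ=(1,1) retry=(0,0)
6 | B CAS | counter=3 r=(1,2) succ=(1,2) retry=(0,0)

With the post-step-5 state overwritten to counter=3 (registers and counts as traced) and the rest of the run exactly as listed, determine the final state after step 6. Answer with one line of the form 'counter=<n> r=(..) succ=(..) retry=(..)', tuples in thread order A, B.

state after step 5 := counter=3 r=(1,2) succ=(1,1) retry=(0,0)
6 | B CAS | counter=3 r=(1,2) succ=(1,1) retry=(0,1)

counter=3 r=(1,2) succ=(1,1) retry=(0,1)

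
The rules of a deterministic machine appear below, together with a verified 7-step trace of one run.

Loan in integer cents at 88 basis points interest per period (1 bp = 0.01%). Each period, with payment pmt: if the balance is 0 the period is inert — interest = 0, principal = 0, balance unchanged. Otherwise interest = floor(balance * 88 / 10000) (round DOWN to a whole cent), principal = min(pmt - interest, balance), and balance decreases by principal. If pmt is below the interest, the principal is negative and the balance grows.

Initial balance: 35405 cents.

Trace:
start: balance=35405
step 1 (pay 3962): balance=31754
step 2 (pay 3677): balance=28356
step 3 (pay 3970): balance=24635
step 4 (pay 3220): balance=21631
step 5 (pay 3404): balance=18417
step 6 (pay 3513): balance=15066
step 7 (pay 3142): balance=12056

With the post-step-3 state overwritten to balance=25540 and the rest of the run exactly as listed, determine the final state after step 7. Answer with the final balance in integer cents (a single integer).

state after step 3 := balance=25540
step 4 (pay 3220): balance=22544
step 5 (pay 3404): balance=19338
step 6 (pay 3513): balance=15995
step 7 (pay 3142): balance=12993

12993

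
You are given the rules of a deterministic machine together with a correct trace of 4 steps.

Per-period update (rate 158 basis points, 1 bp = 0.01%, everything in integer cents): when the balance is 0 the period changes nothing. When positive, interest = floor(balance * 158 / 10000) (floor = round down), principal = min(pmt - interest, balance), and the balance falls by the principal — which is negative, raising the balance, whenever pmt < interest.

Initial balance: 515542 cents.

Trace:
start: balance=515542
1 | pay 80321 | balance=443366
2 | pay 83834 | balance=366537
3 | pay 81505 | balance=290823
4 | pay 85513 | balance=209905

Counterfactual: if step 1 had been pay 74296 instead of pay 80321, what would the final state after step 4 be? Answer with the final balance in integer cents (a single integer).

216219

(re-executing from step 1 with the substitution; state before step 1: balance=515542)
1 | pay 74296 | balance=449391
2 | pay 83834 | balance=372657
3 | pay 81505 | balance=297039
4 | pay 85513 | balance=216219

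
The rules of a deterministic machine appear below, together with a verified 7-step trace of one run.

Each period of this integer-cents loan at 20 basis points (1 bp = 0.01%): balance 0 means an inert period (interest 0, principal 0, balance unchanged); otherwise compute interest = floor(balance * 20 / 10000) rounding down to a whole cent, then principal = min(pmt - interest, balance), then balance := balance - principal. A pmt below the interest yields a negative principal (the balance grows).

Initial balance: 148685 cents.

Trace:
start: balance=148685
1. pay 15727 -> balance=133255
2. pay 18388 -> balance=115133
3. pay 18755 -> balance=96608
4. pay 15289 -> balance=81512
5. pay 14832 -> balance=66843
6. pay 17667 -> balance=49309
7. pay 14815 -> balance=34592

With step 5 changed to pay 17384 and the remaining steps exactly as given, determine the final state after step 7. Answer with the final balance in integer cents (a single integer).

(re-executing from step 5 with the substitution; state before step 5: balance=81512)
5. pay 17384 -> balance=64291
6. pay 17667 -> balance=46752
7. pay 14815 -> balance=32030

32030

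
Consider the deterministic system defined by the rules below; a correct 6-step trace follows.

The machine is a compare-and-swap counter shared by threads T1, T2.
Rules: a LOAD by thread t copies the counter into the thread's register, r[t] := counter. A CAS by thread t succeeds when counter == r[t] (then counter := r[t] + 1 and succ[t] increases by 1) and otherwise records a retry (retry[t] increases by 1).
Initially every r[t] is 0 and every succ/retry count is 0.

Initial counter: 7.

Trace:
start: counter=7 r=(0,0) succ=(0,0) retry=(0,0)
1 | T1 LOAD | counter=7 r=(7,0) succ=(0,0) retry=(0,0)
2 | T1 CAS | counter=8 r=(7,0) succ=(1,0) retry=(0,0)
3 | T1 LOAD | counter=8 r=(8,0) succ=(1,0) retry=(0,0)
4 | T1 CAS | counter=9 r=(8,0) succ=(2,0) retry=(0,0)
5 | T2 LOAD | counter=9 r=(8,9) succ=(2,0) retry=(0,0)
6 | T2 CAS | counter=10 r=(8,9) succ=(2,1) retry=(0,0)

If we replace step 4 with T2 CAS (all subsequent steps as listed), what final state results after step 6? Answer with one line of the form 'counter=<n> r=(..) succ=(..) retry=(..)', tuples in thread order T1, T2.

(re-executing from step 4 with the substitution; state before step 4: counter=8 r=(8,0) succ=(1,0) retry=(0,0))
4 | T2 CAS | counter=8 r=(8,0) succ=(1,0) retry=(0,1)
5 | T2 LOAD | counter=8 r=(8,8) succ=(1,0) retry=(0,1)
6 | T2 CAS | counter=9 r=(8,8) succ=(1,1) retry=(0,1)

counter=9 r=(8,8) succ=(1,1) retry=(0,1)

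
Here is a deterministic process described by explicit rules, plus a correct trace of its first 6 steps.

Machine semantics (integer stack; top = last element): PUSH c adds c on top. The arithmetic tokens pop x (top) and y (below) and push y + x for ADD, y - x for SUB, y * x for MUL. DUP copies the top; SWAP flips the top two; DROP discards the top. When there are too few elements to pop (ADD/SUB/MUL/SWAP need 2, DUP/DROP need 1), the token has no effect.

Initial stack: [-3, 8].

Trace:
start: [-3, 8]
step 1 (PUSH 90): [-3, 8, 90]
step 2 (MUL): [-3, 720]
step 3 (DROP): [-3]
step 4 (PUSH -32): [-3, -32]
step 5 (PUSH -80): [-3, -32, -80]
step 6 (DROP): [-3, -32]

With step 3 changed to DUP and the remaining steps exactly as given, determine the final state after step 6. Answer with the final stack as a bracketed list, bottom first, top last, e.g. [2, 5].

[-3, 720, 720, -32]

(re-executing from step 3 with the substitution; state before step 3: [-3, 720])
step 3 (DUP): [-3, 720, 720]
step 4 (PUSH -32): [-3, 720, 720, -32]
step 5 (PUSH -80): [-3, 720, 720, -32, -80]
step 6 (DROP): [-3, 720, 720, -32]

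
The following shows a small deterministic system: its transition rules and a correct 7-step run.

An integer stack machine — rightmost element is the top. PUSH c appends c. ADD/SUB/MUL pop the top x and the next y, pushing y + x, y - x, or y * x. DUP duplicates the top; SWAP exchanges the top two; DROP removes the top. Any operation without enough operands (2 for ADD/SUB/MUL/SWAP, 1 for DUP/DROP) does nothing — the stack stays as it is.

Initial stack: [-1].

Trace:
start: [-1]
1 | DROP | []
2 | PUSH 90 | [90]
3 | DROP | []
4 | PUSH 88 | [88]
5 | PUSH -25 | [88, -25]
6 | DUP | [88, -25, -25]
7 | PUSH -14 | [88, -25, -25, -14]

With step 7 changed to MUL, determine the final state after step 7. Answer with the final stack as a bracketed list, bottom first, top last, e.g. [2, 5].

(re-executing from step 7 with the substitution; state before step 7: [88, -25, -25])
7 | MUL | [88, 625]

[88, 625]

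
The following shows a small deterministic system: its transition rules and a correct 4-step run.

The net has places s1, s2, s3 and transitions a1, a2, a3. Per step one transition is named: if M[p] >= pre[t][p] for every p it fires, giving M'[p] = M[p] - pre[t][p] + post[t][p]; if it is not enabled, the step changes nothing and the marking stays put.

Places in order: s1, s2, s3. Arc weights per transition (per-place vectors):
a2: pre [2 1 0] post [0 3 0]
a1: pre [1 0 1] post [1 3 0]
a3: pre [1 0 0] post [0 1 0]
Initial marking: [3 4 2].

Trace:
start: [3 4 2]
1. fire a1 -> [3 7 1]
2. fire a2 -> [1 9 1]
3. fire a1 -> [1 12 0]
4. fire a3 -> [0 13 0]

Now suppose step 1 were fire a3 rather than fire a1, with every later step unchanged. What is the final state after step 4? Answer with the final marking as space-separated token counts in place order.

0 7 2

(re-executing from step 1 with the substitution; state before step 1: [3 4 2])
1. fire a3 -> [2 5 2]
2. fire a2 -> [0 7 2]
3. fire a1 -> [0 7 2]
4. fire a3 -> [0 7 2]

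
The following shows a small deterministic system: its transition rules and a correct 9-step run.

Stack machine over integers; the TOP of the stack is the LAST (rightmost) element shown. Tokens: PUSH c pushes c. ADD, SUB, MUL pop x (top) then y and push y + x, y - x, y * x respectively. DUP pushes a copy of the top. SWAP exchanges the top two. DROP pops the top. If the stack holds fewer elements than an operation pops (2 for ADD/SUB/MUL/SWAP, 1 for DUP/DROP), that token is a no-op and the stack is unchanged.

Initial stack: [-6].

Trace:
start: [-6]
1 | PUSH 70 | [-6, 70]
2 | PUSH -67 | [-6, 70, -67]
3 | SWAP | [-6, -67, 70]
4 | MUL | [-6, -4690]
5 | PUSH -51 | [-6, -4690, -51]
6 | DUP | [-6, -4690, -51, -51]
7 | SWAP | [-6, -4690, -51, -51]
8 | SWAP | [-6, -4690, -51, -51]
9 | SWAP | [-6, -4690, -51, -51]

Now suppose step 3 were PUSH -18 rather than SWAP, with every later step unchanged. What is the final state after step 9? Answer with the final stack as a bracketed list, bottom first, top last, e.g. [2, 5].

[-6, 70, 1206, -51, -51]

(re-executing from step 3 with the substitution; state before step 3: [-6, 70, -67])
3 | PUSH -18 | [-6, 70, -67, -18]
4 | MUL | [-6, 70, 1206]
5 | PUSH -51 | [-6, 70, 1206, -51]
6 | DUP | [-6, 70, 1206, -51, -51]
7 | SWAP | [-6, 70, 1206, -51, -51]
8 | SWAP | [-6, 70, 1206, -51, -51]
9 | SWAP | [-6, 70, 1206, -51, -51]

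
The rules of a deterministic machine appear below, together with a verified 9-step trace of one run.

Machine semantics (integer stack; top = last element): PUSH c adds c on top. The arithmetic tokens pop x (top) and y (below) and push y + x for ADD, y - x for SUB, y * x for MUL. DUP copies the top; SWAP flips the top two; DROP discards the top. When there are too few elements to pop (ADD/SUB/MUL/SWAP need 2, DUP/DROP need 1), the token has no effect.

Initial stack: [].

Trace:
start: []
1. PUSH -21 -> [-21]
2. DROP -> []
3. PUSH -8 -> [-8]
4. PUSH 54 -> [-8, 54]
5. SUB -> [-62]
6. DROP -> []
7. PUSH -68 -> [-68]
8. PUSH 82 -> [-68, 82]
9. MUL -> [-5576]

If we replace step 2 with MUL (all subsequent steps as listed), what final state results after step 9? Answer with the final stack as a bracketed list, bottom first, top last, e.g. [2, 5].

[-21, -5576]

(re-executing from step 2 with the substitution; state before step 2: [-21])
2. MUL -> [-21]
3. PUSH -8 -> [-21, -8]
4. PUSH 54 -> [-21, -8, 54]
5. SUB -> [-21, -62]
6. DROP -> [-21]
7. PUSH -68 -> [-21, -68]
8. PUSH 82 -> [-21, -68, 82]
9. MUL -> [-21, -5576]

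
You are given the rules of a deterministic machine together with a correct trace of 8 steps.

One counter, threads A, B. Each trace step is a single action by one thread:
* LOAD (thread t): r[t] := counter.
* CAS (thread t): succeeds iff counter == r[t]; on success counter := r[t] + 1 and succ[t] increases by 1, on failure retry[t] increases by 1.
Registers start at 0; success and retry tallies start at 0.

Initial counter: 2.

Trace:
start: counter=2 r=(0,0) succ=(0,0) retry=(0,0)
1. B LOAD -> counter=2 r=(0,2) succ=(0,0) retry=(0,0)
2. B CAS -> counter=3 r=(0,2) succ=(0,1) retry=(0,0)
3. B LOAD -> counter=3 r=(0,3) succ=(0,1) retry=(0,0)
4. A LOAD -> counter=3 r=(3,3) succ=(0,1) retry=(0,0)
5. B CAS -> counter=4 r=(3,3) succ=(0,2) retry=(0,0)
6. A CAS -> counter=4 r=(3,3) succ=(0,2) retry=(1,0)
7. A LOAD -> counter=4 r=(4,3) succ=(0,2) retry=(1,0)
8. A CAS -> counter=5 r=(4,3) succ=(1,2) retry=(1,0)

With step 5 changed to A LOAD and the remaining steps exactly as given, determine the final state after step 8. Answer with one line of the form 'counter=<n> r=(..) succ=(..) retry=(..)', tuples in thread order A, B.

counter=5 r=(4,3) succ=(2,1) retry=(0,0)

(re-executing from step 5 with the substitution; state before step 5: counter=3 r=(3,3) succ=(0,1) retry=(0,0))
5. A LOAD -> counter=3 r=(3,3) succ=(0,1) retry=(0,0)
6. A CAS -> counter=4 r=(3,3) succ=(1,1) retry=(0,0)
7. A LOAD -> counter=4 r=(4,3) succ=(1,1) retry=(0,0)
8. A CAS -> counter=5 r=(4,3) succ=(2,1) retry=(0,0)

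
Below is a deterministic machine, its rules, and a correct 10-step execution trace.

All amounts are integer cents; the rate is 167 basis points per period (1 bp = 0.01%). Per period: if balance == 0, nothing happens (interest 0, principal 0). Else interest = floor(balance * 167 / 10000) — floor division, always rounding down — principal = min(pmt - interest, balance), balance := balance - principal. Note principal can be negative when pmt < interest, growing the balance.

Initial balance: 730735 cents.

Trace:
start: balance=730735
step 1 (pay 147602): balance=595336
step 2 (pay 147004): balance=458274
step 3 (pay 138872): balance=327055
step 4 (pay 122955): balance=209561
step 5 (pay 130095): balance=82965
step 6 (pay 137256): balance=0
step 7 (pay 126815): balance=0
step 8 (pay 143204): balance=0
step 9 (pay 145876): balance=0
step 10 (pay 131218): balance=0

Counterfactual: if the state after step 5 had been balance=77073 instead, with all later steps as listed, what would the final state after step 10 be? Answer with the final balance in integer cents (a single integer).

0

state after step 5 := balance=77073
step 6 (pay 137256): balance=0
step 7 (pay 126815): balance=0
step 8 (pay 143204): balance=0
step 9 (pay 145876): balance=0
step 10 (pay 131218): balance=0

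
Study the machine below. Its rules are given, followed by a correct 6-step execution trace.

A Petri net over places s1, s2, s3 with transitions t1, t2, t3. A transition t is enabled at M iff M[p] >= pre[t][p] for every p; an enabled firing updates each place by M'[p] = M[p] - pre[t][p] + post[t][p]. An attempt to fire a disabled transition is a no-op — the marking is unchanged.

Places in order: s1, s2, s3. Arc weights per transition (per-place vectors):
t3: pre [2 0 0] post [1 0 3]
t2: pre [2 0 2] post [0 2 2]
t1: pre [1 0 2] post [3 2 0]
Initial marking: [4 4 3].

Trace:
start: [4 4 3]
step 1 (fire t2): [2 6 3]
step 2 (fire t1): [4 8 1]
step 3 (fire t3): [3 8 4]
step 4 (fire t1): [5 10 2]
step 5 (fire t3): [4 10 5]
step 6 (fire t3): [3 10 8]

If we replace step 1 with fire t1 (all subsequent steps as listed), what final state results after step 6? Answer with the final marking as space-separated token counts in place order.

(re-executing from step 1 with the substitution; state before step 1: [4 4 3])
step 1 (fire t1): [6 6 1]
step 2 (fire t1): [6 6 1]
step 3 (fire t3): [5 6 4]
step 4 (fire t1): [7 8 2]
step 5 (fire t3): [6 8 5]
step 6 (fire t3): [5 8 8]

5 8 8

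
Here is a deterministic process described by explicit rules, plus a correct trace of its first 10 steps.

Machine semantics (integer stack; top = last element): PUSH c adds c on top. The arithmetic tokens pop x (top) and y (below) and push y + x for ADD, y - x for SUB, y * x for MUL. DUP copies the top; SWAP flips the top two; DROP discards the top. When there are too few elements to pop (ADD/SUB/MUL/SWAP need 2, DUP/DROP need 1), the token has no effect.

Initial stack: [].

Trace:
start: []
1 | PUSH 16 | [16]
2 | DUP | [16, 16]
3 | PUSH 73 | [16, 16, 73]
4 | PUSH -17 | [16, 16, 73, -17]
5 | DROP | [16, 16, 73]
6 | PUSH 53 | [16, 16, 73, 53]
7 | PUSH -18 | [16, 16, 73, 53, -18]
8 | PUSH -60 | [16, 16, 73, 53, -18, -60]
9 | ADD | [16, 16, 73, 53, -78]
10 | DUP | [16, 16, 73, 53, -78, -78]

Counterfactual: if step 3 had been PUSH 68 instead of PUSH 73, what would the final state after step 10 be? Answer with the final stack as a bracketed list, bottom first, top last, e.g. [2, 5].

(re-executing from step 3 with the substitution; state before step 3: [16, 16])
3 | PUSH 68 | [16, 16, 68]
4 | PUSH -17 | [16, 16, 68, -17]
5 | DROP | [16, 16, 68]
6 | PUSH 53 | [16, 16, 68, 53]
7 | PUSH -18 | [16, 16, 68, 53, -18]
8 | PUSH -60 | [16, 16, 68, 53, -18, -60]
9 | ADD | [16, 16, 68, 53, -78]
10 | DUP | [16, 16, 68, 53, -78, -78]

[16, 16, 68, 53, -78, -78]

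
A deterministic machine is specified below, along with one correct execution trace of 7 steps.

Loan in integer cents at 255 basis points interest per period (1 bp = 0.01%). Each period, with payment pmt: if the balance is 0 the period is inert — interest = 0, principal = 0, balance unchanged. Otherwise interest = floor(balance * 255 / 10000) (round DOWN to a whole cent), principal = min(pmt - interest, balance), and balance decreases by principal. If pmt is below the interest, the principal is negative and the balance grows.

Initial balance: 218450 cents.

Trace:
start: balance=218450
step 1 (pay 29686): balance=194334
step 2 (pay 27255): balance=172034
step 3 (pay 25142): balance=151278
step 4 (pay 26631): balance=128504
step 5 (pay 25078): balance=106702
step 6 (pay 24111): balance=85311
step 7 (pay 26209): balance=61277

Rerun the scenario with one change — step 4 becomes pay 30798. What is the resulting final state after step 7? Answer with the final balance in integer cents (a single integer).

56783

(re-executing from step 4 with the substitution; state before step 4: balance=151278)
step 4 (pay 30798): balance=124337
step 5 (pay 25078): balance=102429
step 6 (pay 24111): balance=80929
step 7 (pay 26209): balance=56783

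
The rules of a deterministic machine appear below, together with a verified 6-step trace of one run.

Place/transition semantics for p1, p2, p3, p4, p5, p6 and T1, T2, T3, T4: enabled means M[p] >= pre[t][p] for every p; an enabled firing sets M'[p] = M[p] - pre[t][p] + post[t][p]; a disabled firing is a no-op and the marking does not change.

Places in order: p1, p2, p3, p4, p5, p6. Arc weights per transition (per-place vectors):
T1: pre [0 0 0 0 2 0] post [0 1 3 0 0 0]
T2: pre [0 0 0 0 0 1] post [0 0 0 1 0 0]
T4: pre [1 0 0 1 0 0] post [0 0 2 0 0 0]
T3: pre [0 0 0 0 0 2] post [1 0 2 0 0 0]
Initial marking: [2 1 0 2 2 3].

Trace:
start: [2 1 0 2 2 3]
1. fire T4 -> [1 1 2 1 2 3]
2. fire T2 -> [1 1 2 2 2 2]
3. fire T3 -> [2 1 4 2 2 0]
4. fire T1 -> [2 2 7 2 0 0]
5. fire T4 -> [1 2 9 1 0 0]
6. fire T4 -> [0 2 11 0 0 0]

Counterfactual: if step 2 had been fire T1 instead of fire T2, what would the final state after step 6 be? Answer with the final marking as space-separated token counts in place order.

(re-executing from step 2 with the substitution; state before step 2: [1 1 2 1 2 3])
2. fire T1 -> [1 2 5 1 0 3]
3. fire T3 -> [2 2 7 1 0 1]
4. fire T1 -> [2 2 7 1 0 1]
5. fire T4 -> [1 2 9 0 0 1]
6. fire T4 -> [1 2 9 0 0 1]

1 2 9 0 0 1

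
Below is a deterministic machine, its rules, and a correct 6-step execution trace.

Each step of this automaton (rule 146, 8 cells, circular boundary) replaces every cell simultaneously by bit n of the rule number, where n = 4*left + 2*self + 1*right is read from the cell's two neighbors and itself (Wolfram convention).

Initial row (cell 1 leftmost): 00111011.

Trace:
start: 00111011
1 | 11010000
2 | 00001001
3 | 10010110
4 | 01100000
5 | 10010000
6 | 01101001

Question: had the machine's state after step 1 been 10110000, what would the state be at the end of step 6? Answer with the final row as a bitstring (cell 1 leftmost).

01101001

state after step 1 := 10110000
2 | 00001001
3 | 10010110
4 | 01100000
5 | 10010000
6 | 01101001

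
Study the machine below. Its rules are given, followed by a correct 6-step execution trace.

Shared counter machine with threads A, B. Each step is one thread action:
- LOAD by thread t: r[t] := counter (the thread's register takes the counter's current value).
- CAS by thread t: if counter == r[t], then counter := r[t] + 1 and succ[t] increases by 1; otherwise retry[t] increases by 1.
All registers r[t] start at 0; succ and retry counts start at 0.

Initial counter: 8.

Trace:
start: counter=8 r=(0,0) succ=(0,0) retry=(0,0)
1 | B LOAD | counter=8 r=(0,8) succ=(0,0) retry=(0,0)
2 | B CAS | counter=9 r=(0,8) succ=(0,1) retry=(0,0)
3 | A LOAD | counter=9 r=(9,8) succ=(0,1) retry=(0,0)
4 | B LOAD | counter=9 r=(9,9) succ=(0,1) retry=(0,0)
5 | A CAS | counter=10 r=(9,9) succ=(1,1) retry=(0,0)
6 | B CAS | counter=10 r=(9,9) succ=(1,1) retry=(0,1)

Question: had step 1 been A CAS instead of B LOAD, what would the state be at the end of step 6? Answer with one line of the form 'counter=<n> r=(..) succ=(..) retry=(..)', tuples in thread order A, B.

counter=9 r=(8,8) succ=(1,0) retry=(1,2)

(re-executing from step 1 with the substitution; state before step 1: counter=8 r=(0,0) succ=(0,0) retry=(0,0))
1 | A CAS | counter=8 r=(0,0) succ=(0,0) retry=(1,0)
2 | B CAS | counter=8 r=(0,0) succ=(0,0) retry=(1,1)
3 | A LOAD | counter=8 r=(8,0) succ=(0,0) retry=(1,1)
4 | B LOAD | counter=8 r=(8,8) succ=(0,0) retry=(1,1)
5 | A CAS | counter=9 r=(8,8) succ=(1,0) retry=(1,1)
6 | B CAS | counter=9 r=(8,8) succ=(1,0) retry=(1,2)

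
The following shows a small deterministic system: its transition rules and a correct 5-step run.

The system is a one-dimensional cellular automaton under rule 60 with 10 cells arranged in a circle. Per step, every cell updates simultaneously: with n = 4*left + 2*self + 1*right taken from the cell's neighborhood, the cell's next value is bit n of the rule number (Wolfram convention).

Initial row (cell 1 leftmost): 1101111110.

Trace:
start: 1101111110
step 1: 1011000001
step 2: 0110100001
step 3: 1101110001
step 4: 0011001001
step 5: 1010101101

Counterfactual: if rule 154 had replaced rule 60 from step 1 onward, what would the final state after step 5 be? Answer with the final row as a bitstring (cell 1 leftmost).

1111001001

(re-executing steps 1..5 under rule 154; state before step 1: 1101111110)
step 1: 1001111100
step 2: 0111111011
step 3: 0111110010
step 4: 1111101101
step 5: 1111001001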